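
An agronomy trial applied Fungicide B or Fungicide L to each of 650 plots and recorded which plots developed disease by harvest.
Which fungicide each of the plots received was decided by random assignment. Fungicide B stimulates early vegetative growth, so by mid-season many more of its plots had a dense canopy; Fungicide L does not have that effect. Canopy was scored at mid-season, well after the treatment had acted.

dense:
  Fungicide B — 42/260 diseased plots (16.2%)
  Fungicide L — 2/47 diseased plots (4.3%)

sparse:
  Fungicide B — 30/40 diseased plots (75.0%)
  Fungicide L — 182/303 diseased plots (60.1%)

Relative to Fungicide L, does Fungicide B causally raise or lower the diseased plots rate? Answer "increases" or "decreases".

Because the fungicide influences mid-season canopy, mid-season canopy is a post-treatment mediator, not a confounder. Stratifying on it would bias the estimate; the causal effect is the crude pooled difference.
Pooled: Fungicide B 24.0% vs Fungicide L 52.6%; Fungicide B is lower overall.

decreases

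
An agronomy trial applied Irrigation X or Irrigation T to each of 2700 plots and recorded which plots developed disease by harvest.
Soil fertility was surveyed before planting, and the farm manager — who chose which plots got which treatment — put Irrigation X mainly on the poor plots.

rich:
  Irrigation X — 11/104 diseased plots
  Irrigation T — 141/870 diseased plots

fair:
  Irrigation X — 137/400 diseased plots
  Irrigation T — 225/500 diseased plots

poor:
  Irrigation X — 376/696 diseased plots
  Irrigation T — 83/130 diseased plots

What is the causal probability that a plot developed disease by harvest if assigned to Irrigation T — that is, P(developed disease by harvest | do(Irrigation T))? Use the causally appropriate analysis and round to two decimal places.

0.40

Irrigation X is lower inside every soil fertility stratum but Irrigation T is lower in aggregate. Whether to stratify depends on how soil fertility relates to the irrigation.
Since soil fertility is a pre-existing factor (not a product of the irrigation) and it affects the outcome on its own, it is a confounder. The stratified rates, not the pooled rate, identify the causal effect.
Standardising Irrigation T to the population soil fertility mix: 0.361·141/870 + 0.333·225/500 + 0.306·83/130 = 0.404.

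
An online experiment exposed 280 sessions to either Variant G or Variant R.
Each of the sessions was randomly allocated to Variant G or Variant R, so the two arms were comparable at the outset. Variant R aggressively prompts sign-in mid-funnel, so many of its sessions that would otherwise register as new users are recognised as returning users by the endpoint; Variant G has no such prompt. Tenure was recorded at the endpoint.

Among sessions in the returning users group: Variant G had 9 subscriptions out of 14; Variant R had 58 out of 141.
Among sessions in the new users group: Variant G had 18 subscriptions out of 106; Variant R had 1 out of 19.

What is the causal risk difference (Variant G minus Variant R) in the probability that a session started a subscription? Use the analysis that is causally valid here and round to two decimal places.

The stratified and pooled comparisons disagree (Variant G wins within each user tenure; Variant R wins overall), so the answer turns on the causal role of user tenure.
User tenure here is a post-treatment variable shaped by the variant; conditioning on it would introduce bias rather than remove it. The overall comparison is the causal one.
The causal difference is the pooled difference: 0.225 − 0.369 = -0.144.

-0.14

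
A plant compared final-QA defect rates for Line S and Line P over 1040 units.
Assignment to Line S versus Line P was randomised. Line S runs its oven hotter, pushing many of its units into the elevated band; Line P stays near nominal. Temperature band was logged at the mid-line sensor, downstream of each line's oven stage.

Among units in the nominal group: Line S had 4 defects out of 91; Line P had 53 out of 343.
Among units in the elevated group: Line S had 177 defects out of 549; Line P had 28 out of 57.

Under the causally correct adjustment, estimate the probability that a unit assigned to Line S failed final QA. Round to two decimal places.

The stratified and pooled comparisons disagree (Line S wins within each in-process temperature band; Line P wins overall), so the answer turns on the causal role of in-process temperature band.
In-process temperature band lies on the pathway line → in-process temperature band → outcome, so adjusting for it blocks the indirect effect. For the total causal effect of line, use the unadjusted pooled rates.
So P(outcome | do(Line S)) is just the pooled rate for Line S: 181/640 = 0.283.

0.28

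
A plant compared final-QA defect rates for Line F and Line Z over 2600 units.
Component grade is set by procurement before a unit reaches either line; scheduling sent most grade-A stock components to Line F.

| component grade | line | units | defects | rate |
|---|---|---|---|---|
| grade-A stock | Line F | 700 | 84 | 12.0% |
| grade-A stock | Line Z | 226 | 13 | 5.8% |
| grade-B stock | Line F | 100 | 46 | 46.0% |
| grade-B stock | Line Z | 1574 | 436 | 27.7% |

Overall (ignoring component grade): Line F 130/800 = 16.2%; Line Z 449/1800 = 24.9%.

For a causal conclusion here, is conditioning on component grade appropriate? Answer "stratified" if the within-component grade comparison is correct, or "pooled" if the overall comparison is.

stratified

Line Z is lower inside every component grade stratum but Line F is lower in aggregate. Whether to stratify depends on how component grade relates to the line.
Component grade satisfies the back-door criterion: it is not a descendant of the line, and it blocks the spurious path from line to outcome. Adjusting for it (i.e., using the within-component grade rates) gives the causal effect.
Within each level — grade-A stock: 12.0% vs 5.8%; grade-B stock: 46.0% vs 27.7% — Line Z is lower every time.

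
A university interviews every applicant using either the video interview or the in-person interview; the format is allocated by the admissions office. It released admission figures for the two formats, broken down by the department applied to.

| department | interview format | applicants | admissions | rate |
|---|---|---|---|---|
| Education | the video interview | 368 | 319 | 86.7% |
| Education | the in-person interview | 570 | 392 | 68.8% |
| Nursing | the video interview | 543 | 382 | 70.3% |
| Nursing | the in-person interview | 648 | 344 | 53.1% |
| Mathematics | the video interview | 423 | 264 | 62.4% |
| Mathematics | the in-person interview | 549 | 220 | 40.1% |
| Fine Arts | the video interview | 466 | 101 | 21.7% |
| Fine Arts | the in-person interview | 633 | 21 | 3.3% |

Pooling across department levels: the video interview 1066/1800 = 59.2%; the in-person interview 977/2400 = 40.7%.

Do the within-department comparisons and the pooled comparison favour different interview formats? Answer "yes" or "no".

Within each department level (Education 86.7% vs 68.8%; Nursing 70.3% vs 53.1%; Mathematics 62.4% vs 40.1%; Fine Arts 21.7% vs 3.3%), the video interview has the higher rate every time. Pooled: 59.2% vs 40.7% — the video interview has the higher rate overall. They agree.

no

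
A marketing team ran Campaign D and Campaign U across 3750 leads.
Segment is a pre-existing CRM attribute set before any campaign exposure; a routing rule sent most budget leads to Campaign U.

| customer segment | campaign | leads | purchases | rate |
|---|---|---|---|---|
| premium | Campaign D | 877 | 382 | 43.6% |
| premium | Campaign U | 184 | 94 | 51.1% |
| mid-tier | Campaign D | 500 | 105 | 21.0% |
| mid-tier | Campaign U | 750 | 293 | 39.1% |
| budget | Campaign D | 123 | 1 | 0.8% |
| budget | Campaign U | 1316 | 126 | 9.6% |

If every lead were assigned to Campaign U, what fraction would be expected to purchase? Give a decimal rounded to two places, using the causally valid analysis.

0.31

Since customer segment is a pre-existing factor (not a product of the campaign) and it affects the outcome on its own, it is a confounder. The stratified rates, not the pooled rate, identify the causal effect.
Standardising Campaign U to the population customer segment mix: 0.283·94/184 + 0.333·293/750 + 0.384·126/1316 = 0.312.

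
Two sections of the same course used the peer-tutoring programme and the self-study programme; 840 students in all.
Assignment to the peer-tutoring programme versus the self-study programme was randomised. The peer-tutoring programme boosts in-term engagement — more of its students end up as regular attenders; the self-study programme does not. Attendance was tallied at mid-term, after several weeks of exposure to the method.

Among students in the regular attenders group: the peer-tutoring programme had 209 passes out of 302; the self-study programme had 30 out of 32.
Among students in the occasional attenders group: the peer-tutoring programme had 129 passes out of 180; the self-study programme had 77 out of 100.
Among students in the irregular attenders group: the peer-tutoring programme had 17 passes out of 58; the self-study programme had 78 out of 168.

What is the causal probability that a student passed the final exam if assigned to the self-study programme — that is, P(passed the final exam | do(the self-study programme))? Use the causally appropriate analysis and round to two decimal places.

0.62

Mid-term attendance is recorded after the teaching method and is itself shifted by it — it sits on the causal path from teaching method to outcome. Conditioning on a mediator would strip out part of the effect we want; the pooled comparison gives the total causal effect.
So P(outcome | do(the self-study programme)) is just the pooled rate for the self-study programme: 185/300 = 0.617.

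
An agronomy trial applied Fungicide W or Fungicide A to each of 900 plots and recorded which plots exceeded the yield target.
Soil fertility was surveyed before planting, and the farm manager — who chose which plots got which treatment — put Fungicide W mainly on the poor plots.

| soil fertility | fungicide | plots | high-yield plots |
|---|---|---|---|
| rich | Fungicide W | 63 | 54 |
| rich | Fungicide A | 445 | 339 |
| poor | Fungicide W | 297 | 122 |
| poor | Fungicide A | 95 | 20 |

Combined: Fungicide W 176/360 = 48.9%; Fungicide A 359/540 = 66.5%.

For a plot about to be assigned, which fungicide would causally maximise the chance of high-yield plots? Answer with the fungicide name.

Fungicide W

Fungicide W is higher inside every soil fertility stratum but Fungicide A is higher in aggregate. Whether to stratify depends on how soil fertility relates to the fungicide.
Soil fertility satisfies the back-door criterion: it is not a descendant of the fungicide, and it blocks the spurious path from fungicide to outcome. Adjusting for it (i.e., using the within-soil fertility rates) gives the causal effect.
Within each level — rich: 85.7% vs 76.2%; poor: 41.1% vs 21.1% — Fungicide W is higher every time.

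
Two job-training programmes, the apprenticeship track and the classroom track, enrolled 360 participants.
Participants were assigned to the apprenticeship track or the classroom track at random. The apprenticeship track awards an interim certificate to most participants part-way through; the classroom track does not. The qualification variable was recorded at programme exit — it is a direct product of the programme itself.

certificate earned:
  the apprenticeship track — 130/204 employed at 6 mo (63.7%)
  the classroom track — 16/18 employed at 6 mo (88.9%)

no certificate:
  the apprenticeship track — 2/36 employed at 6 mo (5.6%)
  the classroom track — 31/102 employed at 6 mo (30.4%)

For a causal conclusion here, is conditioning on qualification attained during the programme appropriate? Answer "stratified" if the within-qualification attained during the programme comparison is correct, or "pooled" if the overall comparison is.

Qualification attained during the programme is recorded after the programme and is itself shifted by it — it sits on the causal path from programme to outcome. Conditioning on a mediator would strip out part of the effect we want; the pooled comparison gives the total causal effect.
Pooled: the apprenticeship track 55.0% vs the classroom track 39.2%; the apprenticeship track is higher overall.

pooled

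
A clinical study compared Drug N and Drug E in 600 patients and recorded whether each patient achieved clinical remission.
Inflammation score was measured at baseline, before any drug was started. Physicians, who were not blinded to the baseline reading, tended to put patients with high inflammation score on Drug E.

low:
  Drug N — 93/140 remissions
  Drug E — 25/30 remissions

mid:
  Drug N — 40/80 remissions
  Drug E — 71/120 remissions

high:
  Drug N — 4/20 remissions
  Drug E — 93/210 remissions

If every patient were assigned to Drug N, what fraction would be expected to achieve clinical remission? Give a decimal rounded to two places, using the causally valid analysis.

0.43

Here inflammation score is a common cause — it drives both which drug a case falls under and the outcome. The crude comparison mixes populations; the stratum-specific rates are the causally relevant ones.
Standardising Drug N to the population inflammation score mix: 0.283·93/140 + 0.333·40/80 + 0.383·4/20 = 0.432.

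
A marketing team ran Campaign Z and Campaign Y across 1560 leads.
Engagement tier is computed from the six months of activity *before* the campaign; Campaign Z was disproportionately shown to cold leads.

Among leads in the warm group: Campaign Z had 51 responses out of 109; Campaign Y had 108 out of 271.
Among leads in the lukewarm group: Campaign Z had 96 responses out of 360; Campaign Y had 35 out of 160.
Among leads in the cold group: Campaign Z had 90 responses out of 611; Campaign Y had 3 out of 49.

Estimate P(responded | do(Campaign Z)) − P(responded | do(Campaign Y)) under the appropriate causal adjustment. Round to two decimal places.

Within every engagement tier level Campaign Z has the higher rate, yet pooled Campaign Y does — Simpson's reversal.
Nothing the campaign does changes engagement tier; the imbalance is an allocation artefact. With engagement tier also predicting the outcome, the pooled figure is confounded, and the within-stratum comparison is the causal one.
Adjusting over the population distribution of engagement tier: 0.244·(0.468−0.399) + 0.333·(0.267−0.219) + 0.423·(0.147−0.061) = +0.069.

+0.07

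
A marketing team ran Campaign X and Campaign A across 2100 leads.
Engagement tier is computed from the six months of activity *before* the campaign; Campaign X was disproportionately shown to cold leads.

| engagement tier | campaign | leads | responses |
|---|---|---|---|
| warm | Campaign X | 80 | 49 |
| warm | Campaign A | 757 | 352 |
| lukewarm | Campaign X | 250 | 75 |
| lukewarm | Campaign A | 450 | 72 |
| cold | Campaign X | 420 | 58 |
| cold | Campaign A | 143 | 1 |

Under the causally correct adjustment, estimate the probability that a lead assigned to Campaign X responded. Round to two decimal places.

The engagement tier-specific comparison favours Campaign X throughout, but the pooled figures favour Campaign A. The question is whether to condition on engagement tier.
Engagement tier differs across campaigns for reasons unrelated to any effect of the campaign itself, and it separately predicts the outcome — a classic confounder. We must compare within engagement tier levels.
Standardising Campaign X to the population engagement tier mix: 0.399·49/80 + 0.333·75/250 + 0.268·58/420 = 0.381.

0.38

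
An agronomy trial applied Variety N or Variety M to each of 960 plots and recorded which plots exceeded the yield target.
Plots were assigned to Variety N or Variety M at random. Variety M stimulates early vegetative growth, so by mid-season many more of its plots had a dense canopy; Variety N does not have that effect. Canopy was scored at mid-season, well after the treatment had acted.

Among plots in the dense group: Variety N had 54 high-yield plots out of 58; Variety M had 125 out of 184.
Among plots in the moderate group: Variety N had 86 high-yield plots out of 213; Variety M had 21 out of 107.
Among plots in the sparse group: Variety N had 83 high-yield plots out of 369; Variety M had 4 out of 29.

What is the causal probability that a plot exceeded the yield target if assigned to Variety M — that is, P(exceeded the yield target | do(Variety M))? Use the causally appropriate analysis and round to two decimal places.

The mid-season canopy-specific comparison favours Variety N throughout, but the pooled figures favour Variety M. The question is whether to condition on mid-season canopy.
Because the variety influences mid-season canopy, mid-season canopy is a post-treatment mediator, not a confounder. Stratifying on it would bias the estimate; the causal effect is the crude pooled difference.
So P(outcome | do(Variety M)) is just the pooled rate for Variety M: 150/320 = 0.469.

0.47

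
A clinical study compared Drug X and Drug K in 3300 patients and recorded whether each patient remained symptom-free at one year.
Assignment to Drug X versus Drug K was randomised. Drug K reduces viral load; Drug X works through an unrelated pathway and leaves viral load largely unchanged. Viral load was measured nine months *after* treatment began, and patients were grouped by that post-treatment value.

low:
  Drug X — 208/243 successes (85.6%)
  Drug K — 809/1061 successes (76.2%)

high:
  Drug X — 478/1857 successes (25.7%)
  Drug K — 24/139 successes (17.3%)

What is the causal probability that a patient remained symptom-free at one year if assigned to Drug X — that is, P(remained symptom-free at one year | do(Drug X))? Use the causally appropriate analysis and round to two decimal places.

0.33

Viral load here is a post-treatment variable shaped by the drug; conditioning on it would introduce bias rather than remove it. The overall comparison is the causal one.
So P(outcome | do(Drug X)) is just the pooled rate for Drug X: 686/2100 = 0.327.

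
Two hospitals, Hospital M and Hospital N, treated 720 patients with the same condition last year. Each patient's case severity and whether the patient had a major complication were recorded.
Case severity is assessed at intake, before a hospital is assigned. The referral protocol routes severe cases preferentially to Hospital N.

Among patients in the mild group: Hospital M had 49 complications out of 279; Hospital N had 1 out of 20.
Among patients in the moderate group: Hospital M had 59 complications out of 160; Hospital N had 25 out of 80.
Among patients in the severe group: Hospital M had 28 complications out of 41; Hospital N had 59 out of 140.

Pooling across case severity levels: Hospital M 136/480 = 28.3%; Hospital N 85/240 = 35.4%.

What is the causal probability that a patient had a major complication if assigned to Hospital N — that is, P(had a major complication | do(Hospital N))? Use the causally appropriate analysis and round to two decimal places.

0.23

Within every case severity level Hospital N has the lower rate, yet pooled Hospital M does — Simpson's reversal.
Since case severity is a pre-existing factor (not a product of the hospital) and it affects the outcome on its own, it is a confounder. The stratified rates, not the pooled rate, identify the causal effect.
Standardising Hospital N to the population case severity mix: 0.415·1/20 + 0.333·25/80 + 0.251·59/140 = 0.231.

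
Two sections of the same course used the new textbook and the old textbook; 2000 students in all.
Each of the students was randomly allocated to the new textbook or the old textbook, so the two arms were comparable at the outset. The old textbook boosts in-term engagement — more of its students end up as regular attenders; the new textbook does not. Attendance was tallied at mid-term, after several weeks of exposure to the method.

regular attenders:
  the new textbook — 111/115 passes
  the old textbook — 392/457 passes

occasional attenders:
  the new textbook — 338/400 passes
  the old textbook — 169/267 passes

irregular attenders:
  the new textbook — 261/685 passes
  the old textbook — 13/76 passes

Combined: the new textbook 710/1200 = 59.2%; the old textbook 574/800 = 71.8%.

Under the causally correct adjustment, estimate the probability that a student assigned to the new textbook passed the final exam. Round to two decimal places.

Within every mid-term attendance level the new textbook has the higher rate, yet pooled the old textbook does — Simpson's reversal.
Mid-term attendance lies on the pathway teaching method → mid-term attendance → outcome, so adjusting for it blocks the indirect effect. For the total causal effect of teaching method, use the unadjusted pooled rates.
So P(outcome | do(the new textbook)) is just the pooled rate for the new textbook: 710/1200 = 0.592.

0.59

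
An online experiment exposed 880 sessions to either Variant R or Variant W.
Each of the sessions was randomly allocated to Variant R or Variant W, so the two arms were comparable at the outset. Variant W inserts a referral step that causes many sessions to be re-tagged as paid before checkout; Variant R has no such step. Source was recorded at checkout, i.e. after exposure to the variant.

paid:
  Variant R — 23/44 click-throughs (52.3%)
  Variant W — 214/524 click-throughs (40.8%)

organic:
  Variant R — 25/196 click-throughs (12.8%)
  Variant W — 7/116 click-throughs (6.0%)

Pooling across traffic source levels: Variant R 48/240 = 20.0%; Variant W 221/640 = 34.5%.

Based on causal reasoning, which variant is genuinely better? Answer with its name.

The stratified and pooled comparisons disagree (Variant R wins within each traffic source; Variant W wins overall), so the answer turns on the causal role of traffic source.
Traffic source is recorded after the variant and is itself shifted by it — it sits on the causal path from variant to outcome. Conditioning on a mediator would strip out part of the effect we want; the pooled comparison gives the total causal effect.
Pooled: Variant R 20.0% vs Variant W 34.5%; Variant W is higher overall.

Variant W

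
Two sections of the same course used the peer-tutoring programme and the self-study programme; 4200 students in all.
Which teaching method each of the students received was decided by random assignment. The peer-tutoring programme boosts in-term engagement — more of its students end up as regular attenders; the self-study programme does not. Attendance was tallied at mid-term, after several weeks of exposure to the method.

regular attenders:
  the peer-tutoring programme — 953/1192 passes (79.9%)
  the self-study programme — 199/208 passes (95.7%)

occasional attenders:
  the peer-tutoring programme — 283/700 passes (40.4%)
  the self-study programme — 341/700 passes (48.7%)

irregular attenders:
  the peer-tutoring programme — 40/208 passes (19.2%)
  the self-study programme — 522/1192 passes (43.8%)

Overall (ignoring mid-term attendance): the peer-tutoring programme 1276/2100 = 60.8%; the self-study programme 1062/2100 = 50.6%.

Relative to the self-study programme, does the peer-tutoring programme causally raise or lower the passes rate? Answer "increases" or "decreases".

increases

The distribution of mid-term attendance is itself part of what the teaching method does — it is an intermediate outcome. Holding it fixed would remove that part of the effect; the total effect is the pooled difference.
Pooled: the peer-tutoring programme 60.8% vs the self-study programme 50.6%; the peer-tutoring programme is higher overall.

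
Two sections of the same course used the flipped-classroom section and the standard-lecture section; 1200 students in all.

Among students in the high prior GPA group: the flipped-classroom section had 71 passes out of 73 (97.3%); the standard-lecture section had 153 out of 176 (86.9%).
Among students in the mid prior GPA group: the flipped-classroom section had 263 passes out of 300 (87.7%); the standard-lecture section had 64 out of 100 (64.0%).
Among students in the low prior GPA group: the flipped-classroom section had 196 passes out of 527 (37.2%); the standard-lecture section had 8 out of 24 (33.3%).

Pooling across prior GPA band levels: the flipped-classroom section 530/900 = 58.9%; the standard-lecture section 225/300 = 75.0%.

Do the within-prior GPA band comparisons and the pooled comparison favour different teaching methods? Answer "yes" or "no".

yes

Within each prior GPA band level (high prior GPA 97.3% vs 86.9%; mid prior GPA 87.7% vs 64.0%; low prior GPA 37.2% vs 33.3%), the flipped-classroom section has the higher rate every time. Pooled: 58.9% vs 75.0% — the standard-lecture section has the higher rate overall. The two comparisons disagree.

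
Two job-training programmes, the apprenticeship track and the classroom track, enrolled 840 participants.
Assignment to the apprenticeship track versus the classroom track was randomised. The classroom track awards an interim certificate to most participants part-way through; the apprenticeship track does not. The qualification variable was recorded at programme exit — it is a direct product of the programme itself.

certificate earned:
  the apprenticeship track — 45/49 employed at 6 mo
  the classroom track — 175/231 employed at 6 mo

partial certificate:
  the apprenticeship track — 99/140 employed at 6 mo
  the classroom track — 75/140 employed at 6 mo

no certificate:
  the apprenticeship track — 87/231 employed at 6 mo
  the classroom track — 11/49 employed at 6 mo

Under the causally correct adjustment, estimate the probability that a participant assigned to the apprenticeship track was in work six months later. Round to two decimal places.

0.55

The qualification attained during the programme-specific comparison favours the apprenticeship track throughout, but the pooled figures favour the classroom track. The question is whether to condition on qualification attained during the programme.
Qualification attained during the programme is downstream of the programme. One should not condition on a consequence of treatment, so the overall rates are the right comparison.
So P(outcome | do(the apprenticeship track)) is just the pooled rate for the apprenticeship track: 231/420 = 0.550.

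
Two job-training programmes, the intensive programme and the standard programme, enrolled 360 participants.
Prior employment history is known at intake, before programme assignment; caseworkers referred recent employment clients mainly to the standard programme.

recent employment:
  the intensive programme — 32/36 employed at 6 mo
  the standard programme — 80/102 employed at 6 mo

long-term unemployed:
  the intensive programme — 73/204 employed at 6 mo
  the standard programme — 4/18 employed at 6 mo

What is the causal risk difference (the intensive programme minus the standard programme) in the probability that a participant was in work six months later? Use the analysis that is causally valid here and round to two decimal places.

The imbalance in prior employment history arose from how participants were allocated, not from anything the programme did; and prior employment history independently affects the outcome. The pooled gap is confounded — condition on prior employment history.
Adjusting over the population distribution of prior employment history: 0.383·(0.889−0.784) + 0.617·(0.358−0.222) = +0.124.

+0.12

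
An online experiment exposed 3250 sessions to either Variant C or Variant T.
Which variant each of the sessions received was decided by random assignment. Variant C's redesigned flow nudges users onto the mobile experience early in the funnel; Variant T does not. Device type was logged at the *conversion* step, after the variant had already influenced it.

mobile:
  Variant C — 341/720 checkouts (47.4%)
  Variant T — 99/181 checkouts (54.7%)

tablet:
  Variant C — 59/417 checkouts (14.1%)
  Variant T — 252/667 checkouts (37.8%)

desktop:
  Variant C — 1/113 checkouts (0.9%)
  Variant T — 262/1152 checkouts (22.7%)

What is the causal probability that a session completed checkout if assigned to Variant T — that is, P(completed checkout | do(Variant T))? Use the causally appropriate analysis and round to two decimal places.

0.31

Device type lies on the pathway variant → device type → outcome, so adjusting for it blocks the indirect effect. For the total causal effect of variant, use the unadjusted pooled rates.
So P(outcome | do(Variant T)) is just the pooled rate for Variant T: 613/2000 = 0.306.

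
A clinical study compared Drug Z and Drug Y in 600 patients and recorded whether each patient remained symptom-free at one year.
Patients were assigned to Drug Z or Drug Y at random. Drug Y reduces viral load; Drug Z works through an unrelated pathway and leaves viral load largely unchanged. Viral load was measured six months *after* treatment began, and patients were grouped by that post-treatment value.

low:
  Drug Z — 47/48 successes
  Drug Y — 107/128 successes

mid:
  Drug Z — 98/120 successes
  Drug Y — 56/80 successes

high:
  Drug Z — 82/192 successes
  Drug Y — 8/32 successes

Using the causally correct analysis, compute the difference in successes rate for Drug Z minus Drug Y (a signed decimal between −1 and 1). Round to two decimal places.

Because the drug influences viral load, viral load is a post-treatment mediator, not a confounder. Stratifying on it would bias the estimate; the causal effect is the crude pooled difference.
The causal difference is the pooled difference: 0.631 − 0.713 = -0.082.

-0.08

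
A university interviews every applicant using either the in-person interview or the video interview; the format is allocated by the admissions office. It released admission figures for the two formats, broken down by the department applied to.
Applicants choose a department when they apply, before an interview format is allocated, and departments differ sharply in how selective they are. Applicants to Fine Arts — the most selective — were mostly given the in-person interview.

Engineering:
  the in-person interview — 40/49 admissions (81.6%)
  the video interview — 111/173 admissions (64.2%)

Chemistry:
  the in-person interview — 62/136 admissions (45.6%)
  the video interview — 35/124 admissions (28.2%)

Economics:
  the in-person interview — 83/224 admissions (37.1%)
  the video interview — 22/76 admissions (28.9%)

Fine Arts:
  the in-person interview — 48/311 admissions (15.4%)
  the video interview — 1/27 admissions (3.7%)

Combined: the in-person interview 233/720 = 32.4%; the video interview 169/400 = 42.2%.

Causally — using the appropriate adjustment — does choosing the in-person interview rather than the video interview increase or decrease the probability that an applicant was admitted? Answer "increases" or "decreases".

Within every department level the in-person interview has the higher rate, yet pooled the video interview does — Simpson's reversal.
Here department is a common cause — it drives both which interview format a case falls under and the outcome. The crude comparison mixes populations; the stratum-specific rates are the causally relevant ones.
Within each level — Engineering: 81.6% vs 64.2%; Chemistry: 45.6% vs 28.2%; Economics: 37.1% vs 28.9%; Fine Arts: 15.4% vs 3.7% — the in-person interview is higher every time.

increases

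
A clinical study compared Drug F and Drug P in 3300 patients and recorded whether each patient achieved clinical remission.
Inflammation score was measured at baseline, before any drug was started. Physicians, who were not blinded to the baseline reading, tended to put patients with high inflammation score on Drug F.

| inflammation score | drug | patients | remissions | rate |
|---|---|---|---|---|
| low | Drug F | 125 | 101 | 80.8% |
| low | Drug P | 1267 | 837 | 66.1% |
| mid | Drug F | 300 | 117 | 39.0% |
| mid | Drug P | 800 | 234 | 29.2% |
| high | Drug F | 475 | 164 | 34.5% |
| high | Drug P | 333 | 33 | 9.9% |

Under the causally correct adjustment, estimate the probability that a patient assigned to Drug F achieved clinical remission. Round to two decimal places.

Here inflammation score is a common cause — it drives both which drug a case falls under and the outcome. The crude comparison mixes populations; the stratum-specific rates are the causally relevant ones.
Standardising Drug F to the population inflammation score mix: 0.422·101/125 + 0.333·117/300 + 0.245·164/475 = 0.555.

0.56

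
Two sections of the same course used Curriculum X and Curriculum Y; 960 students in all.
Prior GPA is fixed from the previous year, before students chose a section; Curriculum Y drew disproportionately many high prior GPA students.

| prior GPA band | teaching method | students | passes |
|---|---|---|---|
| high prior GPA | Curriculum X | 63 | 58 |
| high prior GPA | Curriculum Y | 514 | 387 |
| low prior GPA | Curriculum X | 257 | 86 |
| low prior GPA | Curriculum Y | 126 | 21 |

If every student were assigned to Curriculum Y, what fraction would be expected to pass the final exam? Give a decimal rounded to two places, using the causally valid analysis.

0.52

Since prior GPA band is a pre-existing factor (not a product of the teaching method) and it affects the outcome on its own, it is a confounder. The stratified rates, not the pooled rate, identify the causal effect.
Standardising Curriculum Y to the population prior GPA band mix: 0.601·387/514 + 0.399·21/126 = 0.519.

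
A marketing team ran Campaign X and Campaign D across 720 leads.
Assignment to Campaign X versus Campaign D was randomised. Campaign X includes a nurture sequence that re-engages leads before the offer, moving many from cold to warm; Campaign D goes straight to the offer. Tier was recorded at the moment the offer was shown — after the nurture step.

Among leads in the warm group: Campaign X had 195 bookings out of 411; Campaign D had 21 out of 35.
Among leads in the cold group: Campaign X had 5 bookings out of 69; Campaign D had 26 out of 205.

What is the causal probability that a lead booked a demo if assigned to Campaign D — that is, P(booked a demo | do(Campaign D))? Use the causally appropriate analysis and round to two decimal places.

Engagement tier is recorded after the campaign and is itself shifted by it — it sits on the causal path from campaign to outcome. Conditioning on a mediator would strip out part of the effect we want; the pooled comparison gives the total causal effect.
So P(outcome | do(Campaign D)) is just the pooled rate for Campaign D: 47/240 = 0.196.

0.20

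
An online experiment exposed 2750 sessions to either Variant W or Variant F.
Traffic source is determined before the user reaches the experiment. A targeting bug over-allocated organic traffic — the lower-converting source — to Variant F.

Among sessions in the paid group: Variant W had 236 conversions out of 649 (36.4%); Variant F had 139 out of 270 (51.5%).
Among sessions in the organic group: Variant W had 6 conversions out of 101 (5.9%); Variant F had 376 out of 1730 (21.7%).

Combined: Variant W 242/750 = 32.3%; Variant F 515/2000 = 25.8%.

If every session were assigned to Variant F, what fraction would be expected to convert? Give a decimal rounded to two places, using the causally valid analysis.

0.32

Within every traffic source level Variant F has the higher rate, yet pooled Variant W does — Simpson's reversal.
Traffic source satisfies the back-door criterion: it is not a descendant of the variant, and it blocks the spurious path from variant to outcome. Adjusting for it (i.e., using the within-traffic source rates) gives the causal effect.
Standardising Variant F to the population traffic source mix: 0.334·139/270 + 0.666·376/1730 = 0.317.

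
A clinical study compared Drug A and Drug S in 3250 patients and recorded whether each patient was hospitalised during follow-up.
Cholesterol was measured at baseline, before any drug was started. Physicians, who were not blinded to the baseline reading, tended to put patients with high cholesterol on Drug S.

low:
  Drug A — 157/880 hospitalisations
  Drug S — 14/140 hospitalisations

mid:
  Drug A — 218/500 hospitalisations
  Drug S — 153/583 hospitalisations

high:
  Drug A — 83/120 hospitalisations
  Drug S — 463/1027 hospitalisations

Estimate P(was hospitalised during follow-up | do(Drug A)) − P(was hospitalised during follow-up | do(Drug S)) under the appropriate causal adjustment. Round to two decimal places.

Here cholesterol is a common cause — it drives both which drug a case falls under and the outcome. The crude comparison mixes populations; the stratum-specific rates are the causally relevant ones.
Adjusting over the population distribution of cholesterol: 0.314·(0.178−0.100) + 0.333·(0.436−0.262) + 0.353·(0.692−0.451) = +0.167.

+0.17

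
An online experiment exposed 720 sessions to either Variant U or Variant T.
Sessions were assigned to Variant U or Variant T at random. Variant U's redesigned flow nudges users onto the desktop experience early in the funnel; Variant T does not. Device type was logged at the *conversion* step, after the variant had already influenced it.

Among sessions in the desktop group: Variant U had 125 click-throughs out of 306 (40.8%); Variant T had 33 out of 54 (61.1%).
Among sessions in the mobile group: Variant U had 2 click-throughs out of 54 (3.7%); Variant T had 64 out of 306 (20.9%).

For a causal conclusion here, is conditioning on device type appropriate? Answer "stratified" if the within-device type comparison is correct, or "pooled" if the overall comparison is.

pooled

The stratified and pooled comparisons disagree (Variant T wins within each device type; Variant U wins overall), so the answer turns on the causal role of device type.
Stratifying would compare variants among sessions the variants themselves sorted into device type groups — a form of selection on an intermediate. The unconditioned pooled rates give the total causal effect.
Pooled: Variant U 35.3% vs Variant T 26.9%; Variant U is higher overall.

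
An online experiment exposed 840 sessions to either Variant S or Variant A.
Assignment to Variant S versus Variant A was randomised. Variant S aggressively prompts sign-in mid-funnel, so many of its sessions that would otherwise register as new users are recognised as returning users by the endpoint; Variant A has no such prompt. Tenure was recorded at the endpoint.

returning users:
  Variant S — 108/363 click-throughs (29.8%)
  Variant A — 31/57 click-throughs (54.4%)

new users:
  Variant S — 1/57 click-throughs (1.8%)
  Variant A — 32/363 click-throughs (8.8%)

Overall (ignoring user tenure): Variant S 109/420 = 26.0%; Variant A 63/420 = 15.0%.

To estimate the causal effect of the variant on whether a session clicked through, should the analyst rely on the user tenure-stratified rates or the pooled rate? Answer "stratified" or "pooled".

User tenure lies on the pathway variant → user tenure → outcome, so adjusting for it blocks the indirect effect. For the total causal effect of variant, use the unadjusted pooled rates.
Pooled: Variant S 26.0% vs Variant A 15.0%; Variant S is higher overall.

pooled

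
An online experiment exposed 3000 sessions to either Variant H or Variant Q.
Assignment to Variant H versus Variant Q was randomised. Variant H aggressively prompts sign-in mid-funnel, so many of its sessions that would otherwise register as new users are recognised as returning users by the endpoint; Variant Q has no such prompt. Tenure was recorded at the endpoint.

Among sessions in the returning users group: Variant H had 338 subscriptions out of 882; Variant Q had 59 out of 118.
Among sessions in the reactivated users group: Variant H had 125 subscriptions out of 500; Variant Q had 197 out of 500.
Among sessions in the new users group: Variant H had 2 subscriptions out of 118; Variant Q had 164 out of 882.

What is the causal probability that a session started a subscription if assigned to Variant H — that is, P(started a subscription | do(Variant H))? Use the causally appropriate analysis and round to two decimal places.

0.31

User tenure here is a post-treatment variable shaped by the variant; conditioning on it would introduce bias rather than remove it. The overall comparison is the causal one.
So P(outcome | do(Variant H)) is just the pooled rate for Variant H: 465/1500 = 0.310.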